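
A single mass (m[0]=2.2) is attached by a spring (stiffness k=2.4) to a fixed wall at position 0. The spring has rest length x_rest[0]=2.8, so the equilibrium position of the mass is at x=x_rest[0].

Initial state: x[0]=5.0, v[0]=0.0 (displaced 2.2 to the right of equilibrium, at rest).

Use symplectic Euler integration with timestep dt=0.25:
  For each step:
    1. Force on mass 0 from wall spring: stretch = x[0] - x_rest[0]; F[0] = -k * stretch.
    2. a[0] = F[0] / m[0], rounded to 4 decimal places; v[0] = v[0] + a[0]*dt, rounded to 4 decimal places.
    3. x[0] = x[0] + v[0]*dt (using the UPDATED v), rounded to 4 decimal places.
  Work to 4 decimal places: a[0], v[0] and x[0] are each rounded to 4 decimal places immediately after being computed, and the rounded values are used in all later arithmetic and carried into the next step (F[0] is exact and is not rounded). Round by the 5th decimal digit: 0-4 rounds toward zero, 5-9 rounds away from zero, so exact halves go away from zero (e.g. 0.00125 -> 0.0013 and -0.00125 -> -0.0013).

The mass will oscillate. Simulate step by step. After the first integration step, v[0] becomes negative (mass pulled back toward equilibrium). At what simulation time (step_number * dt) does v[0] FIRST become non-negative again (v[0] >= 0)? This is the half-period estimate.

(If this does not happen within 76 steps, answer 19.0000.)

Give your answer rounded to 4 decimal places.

Answer: 3.0000

Derivation:
Step 0: x=[5.0000] v=[0.0000]
Step 1: x=[4.8500] v=[-0.6000]
Step 2: x=[4.5602] v=[-1.1591]
Step 3: x=[4.1504] v=[-1.6392]
Step 4: x=[3.6485] v=[-2.0075]
Step 5: x=[3.0888] v=[-2.2389]
Step 6: x=[2.5094] v=[-2.3177]
Step 7: x=[1.9498] v=[-2.2385]
Step 8: x=[1.4482] v=[-2.0066]
Step 9: x=[1.0387] v=[-1.6379]
Step 10: x=[0.7493] v=[-1.1576]
Step 11: x=[0.5997] v=[-0.5983]
Step 12: x=[0.6002] v=[0.0018]
First v>=0 after going negative at step 12, time=3.0000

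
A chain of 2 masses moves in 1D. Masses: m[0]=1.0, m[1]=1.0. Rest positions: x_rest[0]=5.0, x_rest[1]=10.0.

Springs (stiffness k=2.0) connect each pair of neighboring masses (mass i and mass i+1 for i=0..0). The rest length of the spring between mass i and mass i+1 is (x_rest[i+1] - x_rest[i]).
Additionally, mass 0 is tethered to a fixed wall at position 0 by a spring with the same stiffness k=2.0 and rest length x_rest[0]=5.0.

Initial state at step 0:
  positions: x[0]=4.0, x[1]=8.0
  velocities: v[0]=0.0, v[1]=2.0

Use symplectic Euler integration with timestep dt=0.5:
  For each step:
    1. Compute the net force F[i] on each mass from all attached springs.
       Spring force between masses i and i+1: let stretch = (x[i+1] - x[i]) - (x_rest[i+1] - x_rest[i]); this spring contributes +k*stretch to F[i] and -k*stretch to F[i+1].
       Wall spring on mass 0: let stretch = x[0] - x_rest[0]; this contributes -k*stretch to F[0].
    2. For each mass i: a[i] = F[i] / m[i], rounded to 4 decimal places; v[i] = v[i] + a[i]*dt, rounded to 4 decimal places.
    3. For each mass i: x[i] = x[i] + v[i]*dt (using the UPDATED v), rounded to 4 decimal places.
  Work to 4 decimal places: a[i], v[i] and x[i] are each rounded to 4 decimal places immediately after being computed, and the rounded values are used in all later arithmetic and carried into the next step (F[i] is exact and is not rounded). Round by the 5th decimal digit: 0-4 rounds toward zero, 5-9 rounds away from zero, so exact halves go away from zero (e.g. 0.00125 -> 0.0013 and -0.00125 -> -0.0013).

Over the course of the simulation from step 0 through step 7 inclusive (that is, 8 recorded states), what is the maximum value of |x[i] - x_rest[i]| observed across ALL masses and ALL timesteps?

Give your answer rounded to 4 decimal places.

Answer: 2.9376

Derivation:
Step 0: x=[4.0000 8.0000] v=[0.0000 2.0000]
Step 1: x=[4.0000 9.5000] v=[0.0000 3.0000]
Step 2: x=[4.7500 10.7500] v=[1.5000 2.5000]
Step 3: x=[6.1250 11.5000] v=[2.7500 1.5000]
Step 4: x=[7.1250 12.0625] v=[2.0000 1.1250]
Step 5: x=[7.0313 12.6563] v=[-0.1875 1.1875]
Step 6: x=[6.2344 12.9376] v=[-1.5938 0.5625]
Step 7: x=[5.6719 12.3673] v=[-1.1250 -1.1407]
Max displacement = 2.9376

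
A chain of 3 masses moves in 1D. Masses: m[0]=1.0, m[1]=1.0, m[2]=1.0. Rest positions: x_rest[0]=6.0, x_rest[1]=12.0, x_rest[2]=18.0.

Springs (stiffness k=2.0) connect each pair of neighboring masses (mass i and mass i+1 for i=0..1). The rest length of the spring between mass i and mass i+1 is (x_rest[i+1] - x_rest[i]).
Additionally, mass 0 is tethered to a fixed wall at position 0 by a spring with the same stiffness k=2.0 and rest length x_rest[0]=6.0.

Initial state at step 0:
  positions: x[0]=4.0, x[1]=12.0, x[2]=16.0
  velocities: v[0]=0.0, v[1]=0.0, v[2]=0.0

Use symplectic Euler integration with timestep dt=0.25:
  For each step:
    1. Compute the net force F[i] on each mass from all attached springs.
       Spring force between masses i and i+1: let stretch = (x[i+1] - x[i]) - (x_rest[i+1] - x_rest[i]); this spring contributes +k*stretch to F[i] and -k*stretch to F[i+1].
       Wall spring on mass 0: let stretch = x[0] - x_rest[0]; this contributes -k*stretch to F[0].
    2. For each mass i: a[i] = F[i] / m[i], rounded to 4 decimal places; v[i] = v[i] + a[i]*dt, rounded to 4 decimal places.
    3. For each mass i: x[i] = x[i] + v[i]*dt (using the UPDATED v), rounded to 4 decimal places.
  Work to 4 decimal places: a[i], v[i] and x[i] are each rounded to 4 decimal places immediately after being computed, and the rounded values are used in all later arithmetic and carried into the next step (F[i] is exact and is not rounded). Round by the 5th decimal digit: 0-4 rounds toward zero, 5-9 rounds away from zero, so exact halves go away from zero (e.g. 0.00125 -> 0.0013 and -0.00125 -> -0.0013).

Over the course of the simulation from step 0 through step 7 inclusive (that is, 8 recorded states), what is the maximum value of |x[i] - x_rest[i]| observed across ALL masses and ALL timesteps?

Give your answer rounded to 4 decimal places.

Answer: 2.3110

Derivation:
Step 0: x=[4.0000 12.0000 16.0000] v=[0.0000 0.0000 0.0000]
Step 1: x=[4.5000 11.5000 16.2500] v=[2.0000 -2.0000 1.0000]
Step 2: x=[5.3125 10.7188 16.6563] v=[3.2500 -3.1250 1.6250]
Step 3: x=[6.1367 10.0040 17.0704] v=[3.2969 -2.8594 1.6563]
Step 4: x=[6.6773 9.6890 17.3512] v=[2.1622 -1.2599 1.1231]
Step 5: x=[6.7597 9.9554 17.4242] v=[0.3294 1.0654 0.2920]
Step 6: x=[6.3966 10.7559 17.3136] v=[-1.4526 3.2020 -0.4424]
Step 7: x=[5.7788 11.8312 17.1333] v=[-2.4713 4.3012 -0.7213]
Max displacement = 2.3110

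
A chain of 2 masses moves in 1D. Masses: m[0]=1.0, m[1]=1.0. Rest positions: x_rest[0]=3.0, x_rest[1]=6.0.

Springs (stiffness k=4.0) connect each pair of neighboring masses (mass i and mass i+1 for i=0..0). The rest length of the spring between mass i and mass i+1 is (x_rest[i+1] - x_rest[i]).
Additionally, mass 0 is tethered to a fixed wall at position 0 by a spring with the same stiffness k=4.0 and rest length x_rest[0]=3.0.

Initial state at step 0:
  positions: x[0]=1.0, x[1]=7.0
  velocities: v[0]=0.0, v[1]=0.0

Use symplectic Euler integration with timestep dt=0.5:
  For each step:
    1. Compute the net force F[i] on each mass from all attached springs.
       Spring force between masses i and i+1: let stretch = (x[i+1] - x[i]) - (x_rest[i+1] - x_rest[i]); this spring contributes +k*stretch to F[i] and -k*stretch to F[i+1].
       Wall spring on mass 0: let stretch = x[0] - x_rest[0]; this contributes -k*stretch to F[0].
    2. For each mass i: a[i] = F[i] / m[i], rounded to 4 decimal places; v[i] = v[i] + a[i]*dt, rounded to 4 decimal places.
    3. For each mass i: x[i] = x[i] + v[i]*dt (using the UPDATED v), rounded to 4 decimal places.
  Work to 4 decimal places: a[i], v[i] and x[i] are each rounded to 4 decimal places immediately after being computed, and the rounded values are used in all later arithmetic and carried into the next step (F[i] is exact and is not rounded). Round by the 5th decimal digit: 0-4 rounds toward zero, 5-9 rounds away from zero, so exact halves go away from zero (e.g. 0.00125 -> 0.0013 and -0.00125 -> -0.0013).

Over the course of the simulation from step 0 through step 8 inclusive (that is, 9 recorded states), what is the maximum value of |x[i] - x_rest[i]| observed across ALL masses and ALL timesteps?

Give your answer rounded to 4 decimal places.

Step 0: x=[1.0000 7.0000] v=[0.0000 0.0000]
Step 1: x=[6.0000 4.0000] v=[10.0000 -6.0000]
Step 2: x=[3.0000 6.0000] v=[-6.0000 4.0000]
Step 3: x=[0.0000 8.0000] v=[-6.0000 4.0000]
Step 4: x=[5.0000 5.0000] v=[10.0000 -6.0000]
Step 5: x=[5.0000 5.0000] v=[0.0000 0.0000]
Step 6: x=[0.0000 8.0000] v=[-10.0000 6.0000]
Step 7: x=[3.0000 6.0000] v=[6.0000 -4.0000]
Step 8: x=[6.0000 4.0000] v=[6.0000 -4.0000]
Max displacement = 3.0000

Answer: 3.0000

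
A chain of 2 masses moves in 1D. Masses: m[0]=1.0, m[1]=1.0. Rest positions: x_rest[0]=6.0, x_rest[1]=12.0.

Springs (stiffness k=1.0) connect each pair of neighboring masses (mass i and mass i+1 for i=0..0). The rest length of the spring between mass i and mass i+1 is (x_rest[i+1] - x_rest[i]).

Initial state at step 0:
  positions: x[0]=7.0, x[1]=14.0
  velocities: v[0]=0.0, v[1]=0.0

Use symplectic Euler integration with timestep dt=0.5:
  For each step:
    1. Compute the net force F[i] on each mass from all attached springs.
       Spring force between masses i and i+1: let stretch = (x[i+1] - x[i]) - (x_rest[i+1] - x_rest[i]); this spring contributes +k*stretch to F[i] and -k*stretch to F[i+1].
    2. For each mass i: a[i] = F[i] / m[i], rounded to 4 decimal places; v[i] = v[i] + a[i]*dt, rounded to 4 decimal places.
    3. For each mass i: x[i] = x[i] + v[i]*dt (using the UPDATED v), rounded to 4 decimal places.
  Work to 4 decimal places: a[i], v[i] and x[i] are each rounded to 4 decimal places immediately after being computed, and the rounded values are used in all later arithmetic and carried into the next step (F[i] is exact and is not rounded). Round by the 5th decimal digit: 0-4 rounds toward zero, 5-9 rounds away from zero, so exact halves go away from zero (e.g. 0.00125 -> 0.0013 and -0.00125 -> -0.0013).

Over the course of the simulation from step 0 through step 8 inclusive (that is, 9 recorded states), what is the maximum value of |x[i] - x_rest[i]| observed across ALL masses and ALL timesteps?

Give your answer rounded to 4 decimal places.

Answer: 2.0313

Derivation:
Step 0: x=[7.0000 14.0000] v=[0.0000 0.0000]
Step 1: x=[7.2500 13.7500] v=[0.5000 -0.5000]
Step 2: x=[7.6250 13.3750] v=[0.7500 -0.7500]
Step 3: x=[7.9375 13.0625] v=[0.6250 -0.6250]
Step 4: x=[8.0313 12.9688] v=[0.1875 -0.1875]
Step 5: x=[7.8594 13.1407] v=[-0.3438 0.3438]
Step 6: x=[7.5078 13.4923] v=[-0.7032 0.7032]
Step 7: x=[7.1523 13.8478] v=[-0.7110 0.7110]
Step 8: x=[6.9707 14.0295] v=[-0.3633 0.3633]
Max displacement = 2.0313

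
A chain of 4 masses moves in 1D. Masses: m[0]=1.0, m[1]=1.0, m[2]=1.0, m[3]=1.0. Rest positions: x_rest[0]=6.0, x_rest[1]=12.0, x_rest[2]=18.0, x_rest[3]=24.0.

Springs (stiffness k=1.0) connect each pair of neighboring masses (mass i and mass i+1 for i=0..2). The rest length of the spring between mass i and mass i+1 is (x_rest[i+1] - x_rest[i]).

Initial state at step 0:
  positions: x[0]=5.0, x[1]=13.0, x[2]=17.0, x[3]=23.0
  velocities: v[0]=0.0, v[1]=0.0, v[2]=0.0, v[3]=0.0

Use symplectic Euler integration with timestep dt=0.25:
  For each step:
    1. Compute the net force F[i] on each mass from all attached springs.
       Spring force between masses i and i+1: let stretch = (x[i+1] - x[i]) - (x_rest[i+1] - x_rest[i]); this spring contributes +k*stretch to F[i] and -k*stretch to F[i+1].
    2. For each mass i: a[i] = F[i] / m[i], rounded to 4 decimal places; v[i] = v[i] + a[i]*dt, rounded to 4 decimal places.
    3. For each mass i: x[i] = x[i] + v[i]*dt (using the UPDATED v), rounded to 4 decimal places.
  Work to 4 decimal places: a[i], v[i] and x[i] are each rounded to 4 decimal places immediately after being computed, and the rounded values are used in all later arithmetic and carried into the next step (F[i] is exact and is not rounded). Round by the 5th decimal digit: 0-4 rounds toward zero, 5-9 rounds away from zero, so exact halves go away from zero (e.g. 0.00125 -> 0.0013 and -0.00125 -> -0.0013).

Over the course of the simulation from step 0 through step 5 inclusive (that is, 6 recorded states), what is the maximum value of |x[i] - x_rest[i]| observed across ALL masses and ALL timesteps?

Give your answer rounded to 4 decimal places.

Answer: 1.3525

Derivation:
Step 0: x=[5.0000 13.0000 17.0000 23.0000] v=[0.0000 0.0000 0.0000 0.0000]
Step 1: x=[5.1250 12.7500 17.1250 23.0000] v=[0.5000 -1.0000 0.5000 0.0000]
Step 2: x=[5.3516 12.2969 17.3438 23.0078] v=[0.9063 -1.8125 0.8750 0.0313]
Step 3: x=[5.6373 11.7251 17.6011 23.0366] v=[1.1426 -2.2871 1.0293 0.1153]
Step 4: x=[5.9285 11.1401 17.8309 23.1007] v=[1.1646 -2.3401 0.9192 0.2564]
Step 5: x=[6.1704 10.6475 17.9719 23.2105] v=[0.9675 -1.9703 0.5640 0.4390]
Max displacement = 1.3525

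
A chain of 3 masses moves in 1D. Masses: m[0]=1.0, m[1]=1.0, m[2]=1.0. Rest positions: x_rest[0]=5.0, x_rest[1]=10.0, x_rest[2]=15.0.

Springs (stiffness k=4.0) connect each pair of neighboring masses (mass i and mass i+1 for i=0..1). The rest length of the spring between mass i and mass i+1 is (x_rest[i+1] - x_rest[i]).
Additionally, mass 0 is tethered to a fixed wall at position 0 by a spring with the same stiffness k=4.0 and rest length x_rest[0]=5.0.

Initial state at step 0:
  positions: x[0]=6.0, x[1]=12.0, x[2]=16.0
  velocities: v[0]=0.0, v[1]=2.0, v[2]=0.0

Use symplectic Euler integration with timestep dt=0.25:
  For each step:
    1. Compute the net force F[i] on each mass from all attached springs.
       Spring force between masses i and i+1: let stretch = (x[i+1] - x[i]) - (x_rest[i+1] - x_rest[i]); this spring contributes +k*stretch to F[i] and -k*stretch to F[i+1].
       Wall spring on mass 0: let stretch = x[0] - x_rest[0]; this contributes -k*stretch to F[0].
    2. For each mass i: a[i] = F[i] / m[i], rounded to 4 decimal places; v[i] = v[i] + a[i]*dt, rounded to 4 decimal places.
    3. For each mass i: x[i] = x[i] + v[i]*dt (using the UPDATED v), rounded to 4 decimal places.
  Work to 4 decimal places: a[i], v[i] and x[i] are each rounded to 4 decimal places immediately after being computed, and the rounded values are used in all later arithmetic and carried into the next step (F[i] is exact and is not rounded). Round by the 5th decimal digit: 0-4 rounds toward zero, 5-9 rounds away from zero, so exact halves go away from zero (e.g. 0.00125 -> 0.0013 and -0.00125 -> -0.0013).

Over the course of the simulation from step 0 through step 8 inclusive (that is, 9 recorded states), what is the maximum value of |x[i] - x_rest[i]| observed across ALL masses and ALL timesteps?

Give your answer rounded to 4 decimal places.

Answer: 2.2305

Derivation:
Step 0: x=[6.0000 12.0000 16.0000] v=[0.0000 2.0000 0.0000]
Step 1: x=[6.0000 12.0000 16.2500] v=[0.0000 0.0000 1.0000]
Step 2: x=[6.0000 11.5625 16.6875] v=[0.0000 -1.7500 1.7500]
Step 3: x=[5.8906 11.0156 17.0938] v=[-0.4375 -2.1875 1.6250]
Step 4: x=[5.5898 10.7070 17.2305] v=[-1.2031 -1.2343 0.5468]
Step 5: x=[5.1709 10.7500 16.9863] v=[-1.6757 0.1720 -0.9767]
Step 6: x=[4.8540 10.9573 16.4331] v=[-1.2675 0.8292 -2.2130]
Step 7: x=[4.8495 11.0077 15.7609] v=[-0.0182 0.2017 -2.6888]
Step 8: x=[5.1721 10.7069 15.1504] v=[1.2905 -1.2033 -2.4420]
Max displacement = 2.2305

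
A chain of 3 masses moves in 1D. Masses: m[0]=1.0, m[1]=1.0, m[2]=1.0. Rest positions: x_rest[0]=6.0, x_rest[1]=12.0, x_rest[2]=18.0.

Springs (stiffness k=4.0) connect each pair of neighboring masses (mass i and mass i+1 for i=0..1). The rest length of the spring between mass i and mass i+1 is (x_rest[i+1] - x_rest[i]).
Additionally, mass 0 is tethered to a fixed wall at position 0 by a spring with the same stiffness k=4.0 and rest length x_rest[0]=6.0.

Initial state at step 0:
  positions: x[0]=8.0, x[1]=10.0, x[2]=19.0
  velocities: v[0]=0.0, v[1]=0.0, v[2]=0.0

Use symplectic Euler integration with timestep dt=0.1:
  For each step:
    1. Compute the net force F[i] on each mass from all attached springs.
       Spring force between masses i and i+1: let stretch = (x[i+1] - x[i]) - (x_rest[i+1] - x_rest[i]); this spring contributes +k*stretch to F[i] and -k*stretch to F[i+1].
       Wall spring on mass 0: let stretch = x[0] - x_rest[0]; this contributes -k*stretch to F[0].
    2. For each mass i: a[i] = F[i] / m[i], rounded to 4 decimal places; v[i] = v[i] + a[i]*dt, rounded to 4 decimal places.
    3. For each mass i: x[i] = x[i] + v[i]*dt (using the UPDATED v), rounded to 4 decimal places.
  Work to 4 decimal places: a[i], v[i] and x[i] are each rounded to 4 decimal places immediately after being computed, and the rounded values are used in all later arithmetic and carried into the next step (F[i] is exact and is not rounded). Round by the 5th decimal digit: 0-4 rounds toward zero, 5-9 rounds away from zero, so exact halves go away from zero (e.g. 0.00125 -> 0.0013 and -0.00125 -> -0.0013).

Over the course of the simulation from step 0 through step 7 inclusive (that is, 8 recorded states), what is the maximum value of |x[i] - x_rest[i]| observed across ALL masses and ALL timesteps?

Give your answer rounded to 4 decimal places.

Step 0: x=[8.0000 10.0000 19.0000] v=[0.0000 0.0000 0.0000]
Step 1: x=[7.7600 10.2800 18.8800] v=[-2.4000 2.8000 -1.2000]
Step 2: x=[7.3104 10.8032 18.6560] v=[-4.4960 5.2320 -2.2400]
Step 3: x=[6.7081 11.5008 18.3579] v=[-6.0230 6.9760 -2.9811]
Step 4: x=[6.0292 12.2810 18.0255] v=[-6.7892 7.8018 -3.3239]
Step 5: x=[5.3592 13.0409 17.7033] v=[-6.7002 7.5989 -3.2217]
Step 6: x=[4.7821 13.6800 17.4346] v=[-5.7712 6.3912 -2.6867]
Step 7: x=[4.3696 14.1134 17.2558] v=[-4.1249 4.3339 -1.7885]
Max displacement = 2.1134

Answer: 2.1134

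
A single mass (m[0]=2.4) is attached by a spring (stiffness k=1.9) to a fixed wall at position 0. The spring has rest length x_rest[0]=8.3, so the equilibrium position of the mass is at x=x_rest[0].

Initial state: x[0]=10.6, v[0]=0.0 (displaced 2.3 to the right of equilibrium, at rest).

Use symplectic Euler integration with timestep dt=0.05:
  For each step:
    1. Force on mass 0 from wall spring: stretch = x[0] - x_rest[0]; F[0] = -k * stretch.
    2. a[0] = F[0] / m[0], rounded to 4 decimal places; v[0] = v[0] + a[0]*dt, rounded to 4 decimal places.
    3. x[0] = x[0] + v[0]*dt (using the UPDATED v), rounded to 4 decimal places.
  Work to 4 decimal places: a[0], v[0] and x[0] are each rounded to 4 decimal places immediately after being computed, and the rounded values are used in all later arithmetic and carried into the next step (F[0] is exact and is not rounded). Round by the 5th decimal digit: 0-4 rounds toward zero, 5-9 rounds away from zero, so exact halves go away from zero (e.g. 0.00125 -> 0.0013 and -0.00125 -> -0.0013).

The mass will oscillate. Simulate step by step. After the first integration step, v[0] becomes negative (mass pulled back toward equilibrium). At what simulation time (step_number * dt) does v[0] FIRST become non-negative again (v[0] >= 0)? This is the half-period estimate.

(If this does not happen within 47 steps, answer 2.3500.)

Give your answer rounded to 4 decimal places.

Step 0: x=[10.6000] v=[0.0000]
Step 1: x=[10.5955] v=[-0.0910]
Step 2: x=[10.5864] v=[-0.1819]
Step 3: x=[10.5728] v=[-0.2724]
Step 4: x=[10.5547] v=[-0.3624]
Step 5: x=[10.5321] v=[-0.4517]
Step 6: x=[10.5051] v=[-0.5401]
Step 7: x=[10.4737] v=[-0.6274]
Step 8: x=[10.4380] v=[-0.7134]
Step 9: x=[10.3981] v=[-0.7980]
Step 10: x=[10.3540] v=[-0.8811]
Step 11: x=[10.3059] v=[-0.9624]
Step 12: x=[10.2538] v=[-1.0418]
Step 13: x=[10.1978] v=[-1.1191]
Step 14: x=[10.1381] v=[-1.1942]
Step 15: x=[10.0748] v=[-1.2670]
Step 16: x=[10.0079] v=[-1.3373]
Step 17: x=[9.9377] v=[-1.4049]
Step 18: x=[9.8642] v=[-1.4697]
Step 19: x=[9.7876] v=[-1.5316]
Step 20: x=[9.7081] v=[-1.5905]
Step 21: x=[9.6258] v=[-1.6462]
Step 22: x=[9.5409] v=[-1.6987]
Step 23: x=[9.4535] v=[-1.7478]
Step 24: x=[9.3638] v=[-1.7935]
Step 25: x=[9.2720] v=[-1.8356]
Step 26: x=[9.1783] v=[-1.8741]
Step 27: x=[9.0829] v=[-1.9089]
Step 28: x=[8.9859] v=[-1.9399]
Step 29: x=[8.8875] v=[-1.9671]
Step 30: x=[8.7880] v=[-1.9904]
Step 31: x=[8.6875] v=[-2.0097]
Step 32: x=[8.5863] v=[-2.0250]
Step 33: x=[8.4845] v=[-2.0363]
Step 34: x=[8.3823] v=[-2.0436]
Step 35: x=[8.2800] v=[-2.0469]
Step 36: x=[8.1777] v=[-2.0461]
Step 37: x=[8.0756] v=[-2.0413]
Step 38: x=[7.9740] v=[-2.0324]
Step 39: x=[7.8730] v=[-2.0195]
Step 40: x=[7.7729] v=[-2.0026]
Step 41: x=[7.6738] v=[-1.9817]
Step 42: x=[7.5760] v=[-1.9569]
Step 43: x=[7.4796] v=[-1.9282]
Step 44: x=[7.3848] v=[-1.8957]
Step 45: x=[7.2918] v=[-1.8595]
Step 46: x=[7.2008] v=[-1.8196]
Step 47: x=[7.1120] v=[-1.7761]
v[0] did not become non-negative within 47 steps; using fallback time=2.3500

Answer: 2.3500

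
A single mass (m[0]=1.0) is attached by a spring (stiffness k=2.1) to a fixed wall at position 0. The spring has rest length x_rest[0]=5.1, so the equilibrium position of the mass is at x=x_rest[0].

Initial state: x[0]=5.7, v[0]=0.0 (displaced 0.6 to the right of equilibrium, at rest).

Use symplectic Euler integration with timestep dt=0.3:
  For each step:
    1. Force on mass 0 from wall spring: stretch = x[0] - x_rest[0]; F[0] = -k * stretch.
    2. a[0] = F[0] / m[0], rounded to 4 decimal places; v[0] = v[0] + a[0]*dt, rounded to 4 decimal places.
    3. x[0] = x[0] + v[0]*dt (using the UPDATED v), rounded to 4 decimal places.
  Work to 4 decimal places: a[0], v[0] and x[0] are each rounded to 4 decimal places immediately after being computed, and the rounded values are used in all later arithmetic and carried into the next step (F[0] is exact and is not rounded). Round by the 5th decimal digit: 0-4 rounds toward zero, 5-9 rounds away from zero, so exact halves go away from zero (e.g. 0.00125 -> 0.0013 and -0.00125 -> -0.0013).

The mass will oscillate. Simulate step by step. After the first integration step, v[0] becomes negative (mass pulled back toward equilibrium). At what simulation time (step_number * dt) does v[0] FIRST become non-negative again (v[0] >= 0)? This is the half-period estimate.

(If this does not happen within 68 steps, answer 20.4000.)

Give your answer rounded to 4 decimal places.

Step 0: x=[5.7000] v=[0.0000]
Step 1: x=[5.5866] v=[-0.3780]
Step 2: x=[5.3812] v=[-0.6846]
Step 3: x=[5.1227] v=[-0.8618]
Step 4: x=[4.8599] v=[-0.8761]
Step 5: x=[4.6425] v=[-0.7248]
Step 6: x=[4.5115] v=[-0.4366]
Step 7: x=[4.4918] v=[-0.0658]
Step 8: x=[4.5870] v=[0.3174]
First v>=0 after going negative at step 8, time=2.4000

Answer: 2.4000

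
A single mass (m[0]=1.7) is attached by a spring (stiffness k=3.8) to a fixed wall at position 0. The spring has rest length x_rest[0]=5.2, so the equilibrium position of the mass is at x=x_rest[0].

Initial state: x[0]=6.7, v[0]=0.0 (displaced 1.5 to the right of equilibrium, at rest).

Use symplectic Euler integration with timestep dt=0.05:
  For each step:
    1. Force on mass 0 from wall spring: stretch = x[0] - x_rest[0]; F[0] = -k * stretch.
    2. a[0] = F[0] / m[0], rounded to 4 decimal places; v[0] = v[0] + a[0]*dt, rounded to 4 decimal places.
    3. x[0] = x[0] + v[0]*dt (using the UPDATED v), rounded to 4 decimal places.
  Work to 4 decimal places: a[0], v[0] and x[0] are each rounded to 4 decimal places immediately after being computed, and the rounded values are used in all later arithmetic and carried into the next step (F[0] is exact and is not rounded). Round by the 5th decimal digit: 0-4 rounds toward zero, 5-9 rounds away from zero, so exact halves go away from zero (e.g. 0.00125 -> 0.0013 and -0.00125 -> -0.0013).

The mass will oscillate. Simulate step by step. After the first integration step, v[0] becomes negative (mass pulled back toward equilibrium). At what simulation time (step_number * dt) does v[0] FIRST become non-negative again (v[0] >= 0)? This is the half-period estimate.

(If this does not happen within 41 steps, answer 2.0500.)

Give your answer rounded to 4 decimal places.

Answer: 2.0500

Derivation:
Step 0: x=[6.7000] v=[0.0000]
Step 1: x=[6.6916] v=[-0.1676]
Step 2: x=[6.6749] v=[-0.3343]
Step 3: x=[6.6499] v=[-0.4991]
Step 4: x=[6.6168] v=[-0.6612]
Step 5: x=[6.5758] v=[-0.8196]
Step 6: x=[6.5271] v=[-0.9734]
Step 7: x=[6.4710] v=[-1.1217]
Step 8: x=[6.4078] v=[-1.2638]
Step 9: x=[6.3379] v=[-1.3988]
Step 10: x=[6.2616] v=[-1.5260]
Step 11: x=[6.1794] v=[-1.6447]
Step 12: x=[6.0917] v=[-1.7542]
Step 13: x=[5.9990] v=[-1.8539]
Step 14: x=[5.9018] v=[-1.9432]
Step 15: x=[5.8007] v=[-2.0216]
Step 16: x=[5.6963] v=[-2.0887]
Step 17: x=[5.5891] v=[-2.1442]
Step 18: x=[5.4797] v=[-2.1877]
Step 19: x=[5.3688] v=[-2.2190]
Step 20: x=[5.2569] v=[-2.2379]
Step 21: x=[5.1447] v=[-2.2443]
Step 22: x=[5.0328] v=[-2.2381]
Step 23: x=[4.9218] v=[-2.2194]
Step 24: x=[4.8124] v=[-2.1883]
Step 25: x=[4.7052] v=[-2.1450]
Step 26: x=[4.6007] v=[-2.0897]
Step 27: x=[4.4996] v=[-2.0227]
Step 28: x=[4.4024] v=[-1.9444]
Step 29: x=[4.3096] v=[-1.8553]
Step 30: x=[4.2218] v=[-1.7558]
Step 31: x=[4.1395] v=[-1.6465]
Step 32: x=[4.0631] v=[-1.5280]
Step 33: x=[3.9931] v=[-1.4009]
Step 34: x=[3.9298] v=[-1.2660]
Step 35: x=[3.8736] v=[-1.1240]
Step 36: x=[3.8248] v=[-0.9758]
Step 37: x=[3.7837] v=[-0.8221]
Step 38: x=[3.7505] v=[-0.6638]
Step 39: x=[3.7254] v=[-0.5018]
Step 40: x=[3.7086] v=[-0.3370]
Step 41: x=[3.7001] v=[-0.1703]
v[0] did not become non-negative within 41 steps; using fallback time=2.0500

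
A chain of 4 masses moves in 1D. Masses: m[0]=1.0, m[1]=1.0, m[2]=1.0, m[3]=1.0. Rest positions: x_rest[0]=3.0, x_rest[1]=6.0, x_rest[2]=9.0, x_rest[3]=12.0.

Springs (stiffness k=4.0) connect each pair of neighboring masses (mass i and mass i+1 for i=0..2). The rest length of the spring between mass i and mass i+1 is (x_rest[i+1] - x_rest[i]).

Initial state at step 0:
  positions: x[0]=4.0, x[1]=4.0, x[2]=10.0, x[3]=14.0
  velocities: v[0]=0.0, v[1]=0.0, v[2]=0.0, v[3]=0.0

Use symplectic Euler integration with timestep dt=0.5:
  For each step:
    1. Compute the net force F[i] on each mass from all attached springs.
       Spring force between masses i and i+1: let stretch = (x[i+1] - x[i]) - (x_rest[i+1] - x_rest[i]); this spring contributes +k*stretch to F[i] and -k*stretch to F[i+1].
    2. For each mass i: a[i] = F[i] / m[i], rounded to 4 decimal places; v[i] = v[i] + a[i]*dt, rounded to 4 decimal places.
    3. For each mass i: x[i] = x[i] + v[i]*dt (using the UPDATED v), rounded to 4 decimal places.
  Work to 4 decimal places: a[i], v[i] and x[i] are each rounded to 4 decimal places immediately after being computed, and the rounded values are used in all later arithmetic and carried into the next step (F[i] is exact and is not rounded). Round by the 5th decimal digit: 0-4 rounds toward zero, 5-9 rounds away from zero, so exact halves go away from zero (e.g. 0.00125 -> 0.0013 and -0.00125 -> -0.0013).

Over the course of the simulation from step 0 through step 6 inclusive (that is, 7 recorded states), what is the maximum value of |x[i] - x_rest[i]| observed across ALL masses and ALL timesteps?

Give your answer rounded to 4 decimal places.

Answer: 4.0000

Derivation:
Step 0: x=[4.0000 4.0000 10.0000 14.0000] v=[0.0000 0.0000 0.0000 0.0000]
Step 1: x=[1.0000 10.0000 8.0000 13.0000] v=[-6.0000 12.0000 -4.0000 -2.0000]
Step 2: x=[4.0000 5.0000 13.0000 10.0000] v=[6.0000 -10.0000 10.0000 -6.0000]
Step 3: x=[5.0000 7.0000 7.0000 13.0000] v=[2.0000 4.0000 -12.0000 6.0000]
Step 4: x=[5.0000 7.0000 7.0000 13.0000] v=[0.0000 0.0000 0.0000 0.0000]
Step 5: x=[4.0000 5.0000 13.0000 10.0000] v=[-2.0000 -4.0000 12.0000 -6.0000]
Step 6: x=[1.0000 10.0000 8.0000 13.0000] v=[-6.0000 10.0000 -10.0000 6.0000]
Max displacement = 4.0000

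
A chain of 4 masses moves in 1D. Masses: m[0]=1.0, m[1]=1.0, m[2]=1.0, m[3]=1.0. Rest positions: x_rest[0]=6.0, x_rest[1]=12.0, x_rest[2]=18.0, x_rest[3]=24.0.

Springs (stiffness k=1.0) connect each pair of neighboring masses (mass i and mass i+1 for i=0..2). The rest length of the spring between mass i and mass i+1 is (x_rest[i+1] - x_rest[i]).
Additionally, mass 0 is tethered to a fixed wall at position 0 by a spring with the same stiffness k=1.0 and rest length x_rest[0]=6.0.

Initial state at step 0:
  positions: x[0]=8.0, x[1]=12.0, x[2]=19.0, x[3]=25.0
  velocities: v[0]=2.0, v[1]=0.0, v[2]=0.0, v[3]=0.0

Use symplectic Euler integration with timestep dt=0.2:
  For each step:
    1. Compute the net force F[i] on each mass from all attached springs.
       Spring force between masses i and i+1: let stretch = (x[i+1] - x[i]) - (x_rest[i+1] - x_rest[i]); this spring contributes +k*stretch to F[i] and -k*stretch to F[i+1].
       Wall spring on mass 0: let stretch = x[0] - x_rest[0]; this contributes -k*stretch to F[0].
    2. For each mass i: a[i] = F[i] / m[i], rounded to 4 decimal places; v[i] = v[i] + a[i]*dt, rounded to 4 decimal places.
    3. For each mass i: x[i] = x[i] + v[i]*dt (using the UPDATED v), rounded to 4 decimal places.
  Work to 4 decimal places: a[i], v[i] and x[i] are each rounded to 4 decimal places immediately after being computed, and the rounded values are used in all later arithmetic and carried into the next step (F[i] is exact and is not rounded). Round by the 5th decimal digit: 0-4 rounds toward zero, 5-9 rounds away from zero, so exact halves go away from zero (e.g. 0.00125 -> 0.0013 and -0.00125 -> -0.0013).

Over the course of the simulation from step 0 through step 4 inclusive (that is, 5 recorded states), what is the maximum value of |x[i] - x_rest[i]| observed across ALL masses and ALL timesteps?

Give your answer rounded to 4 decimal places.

Answer: 2.3056

Derivation:
Step 0: x=[8.0000 12.0000 19.0000 25.0000] v=[2.0000 0.0000 0.0000 0.0000]
Step 1: x=[8.2400 12.1200 18.9600 25.0000] v=[1.2000 0.6000 -0.2000 0.0000]
Step 2: x=[8.3056 12.3584 18.8880 24.9984] v=[0.3280 1.1920 -0.3600 -0.0080]
Step 3: x=[8.2011 12.6959 18.7992 24.9924] v=[-0.5226 1.6874 -0.4438 -0.0301]
Step 4: x=[7.9483 13.0977 18.7140 24.9787] v=[-1.2639 2.0091 -0.4258 -0.0687]
Max displacement = 2.3056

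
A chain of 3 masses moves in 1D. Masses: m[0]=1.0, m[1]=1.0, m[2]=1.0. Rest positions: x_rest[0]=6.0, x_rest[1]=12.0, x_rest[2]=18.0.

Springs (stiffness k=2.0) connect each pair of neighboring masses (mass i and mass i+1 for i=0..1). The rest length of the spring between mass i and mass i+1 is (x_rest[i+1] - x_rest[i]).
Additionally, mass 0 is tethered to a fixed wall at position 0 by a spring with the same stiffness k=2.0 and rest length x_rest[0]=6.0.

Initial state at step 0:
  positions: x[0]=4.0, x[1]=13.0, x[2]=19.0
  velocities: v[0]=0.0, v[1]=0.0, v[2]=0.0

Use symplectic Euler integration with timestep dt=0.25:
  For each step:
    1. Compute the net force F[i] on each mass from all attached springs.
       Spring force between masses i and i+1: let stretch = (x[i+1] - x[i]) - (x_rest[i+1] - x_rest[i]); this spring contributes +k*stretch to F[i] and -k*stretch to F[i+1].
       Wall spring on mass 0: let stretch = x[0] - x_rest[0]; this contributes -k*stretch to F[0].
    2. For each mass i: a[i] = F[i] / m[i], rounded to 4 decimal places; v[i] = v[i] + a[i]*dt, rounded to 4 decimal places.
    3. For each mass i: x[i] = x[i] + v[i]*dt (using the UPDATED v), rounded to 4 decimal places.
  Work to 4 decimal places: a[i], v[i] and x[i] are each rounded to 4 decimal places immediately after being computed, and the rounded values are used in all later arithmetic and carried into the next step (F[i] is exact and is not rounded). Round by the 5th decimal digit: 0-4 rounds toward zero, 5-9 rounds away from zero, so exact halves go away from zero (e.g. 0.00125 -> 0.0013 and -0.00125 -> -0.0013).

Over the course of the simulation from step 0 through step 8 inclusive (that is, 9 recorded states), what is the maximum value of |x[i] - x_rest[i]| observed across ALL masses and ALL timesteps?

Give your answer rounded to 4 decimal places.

Step 0: x=[4.0000 13.0000 19.0000] v=[0.0000 0.0000 0.0000]
Step 1: x=[4.6250 12.6250 19.0000] v=[2.5000 -1.5000 0.0000]
Step 2: x=[5.6719 12.0469 18.9531] v=[4.1875 -2.3125 -0.1875]
Step 3: x=[6.8067 11.5352 18.7930] v=[4.5391 -2.0469 -0.6406]
Step 4: x=[7.6817 11.3396 18.4756] v=[3.5000 -0.7823 -1.2695]
Step 5: x=[8.0537 11.5788 18.0162] v=[1.4881 0.9568 -1.8375]
Step 6: x=[7.8597 12.1821 17.5022] v=[-0.7762 2.4130 -2.0562]
Step 7: x=[7.2235 12.9101 17.0731] v=[-2.5449 2.9119 -1.7163]
Step 8: x=[6.3952 13.4476 16.8737] v=[-3.3134 2.1501 -0.7978]
Max displacement = 2.0537

Answer: 2.0537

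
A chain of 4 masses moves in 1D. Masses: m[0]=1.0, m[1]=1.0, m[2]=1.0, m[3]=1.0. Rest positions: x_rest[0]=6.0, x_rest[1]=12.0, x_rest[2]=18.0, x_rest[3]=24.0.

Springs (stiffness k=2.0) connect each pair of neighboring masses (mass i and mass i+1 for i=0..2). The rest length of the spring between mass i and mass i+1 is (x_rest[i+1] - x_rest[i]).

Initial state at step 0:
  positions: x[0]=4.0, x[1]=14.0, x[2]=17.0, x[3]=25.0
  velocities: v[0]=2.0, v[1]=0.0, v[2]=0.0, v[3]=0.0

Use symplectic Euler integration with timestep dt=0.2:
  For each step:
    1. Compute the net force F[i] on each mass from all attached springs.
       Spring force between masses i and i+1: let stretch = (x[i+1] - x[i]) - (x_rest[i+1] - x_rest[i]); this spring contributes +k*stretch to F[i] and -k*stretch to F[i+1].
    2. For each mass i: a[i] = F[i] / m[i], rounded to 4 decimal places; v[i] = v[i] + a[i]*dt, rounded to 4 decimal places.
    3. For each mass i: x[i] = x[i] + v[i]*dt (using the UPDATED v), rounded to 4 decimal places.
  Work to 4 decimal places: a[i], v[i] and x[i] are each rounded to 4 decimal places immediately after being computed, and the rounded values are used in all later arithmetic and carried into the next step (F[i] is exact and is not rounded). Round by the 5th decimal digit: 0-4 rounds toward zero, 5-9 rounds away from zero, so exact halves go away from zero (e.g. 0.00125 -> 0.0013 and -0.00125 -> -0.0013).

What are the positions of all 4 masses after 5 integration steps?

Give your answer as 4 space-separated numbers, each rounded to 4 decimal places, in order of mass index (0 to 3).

Step 0: x=[4.0000 14.0000 17.0000 25.0000] v=[2.0000 0.0000 0.0000 0.0000]
Step 1: x=[4.7200 13.4400 17.4000 24.8400] v=[3.6000 -2.8000 2.0000 -0.8000]
Step 2: x=[5.6576 12.4992 18.0784 24.5648] v=[4.6880 -4.7040 3.3920 -1.3760]
Step 3: x=[6.6625 11.4574 18.8294 24.2507] v=[5.0246 -5.2090 3.7549 -1.5706]
Step 4: x=[7.5710 10.6218 19.4243 23.9829] v=[4.5426 -4.1782 2.9746 -1.3391]
Step 5: x=[8.2436 10.2463 19.6797 23.8304] v=[3.3629 -1.8775 1.2770 -0.7625]

Answer: 8.2436 10.2463 19.6797 23.8304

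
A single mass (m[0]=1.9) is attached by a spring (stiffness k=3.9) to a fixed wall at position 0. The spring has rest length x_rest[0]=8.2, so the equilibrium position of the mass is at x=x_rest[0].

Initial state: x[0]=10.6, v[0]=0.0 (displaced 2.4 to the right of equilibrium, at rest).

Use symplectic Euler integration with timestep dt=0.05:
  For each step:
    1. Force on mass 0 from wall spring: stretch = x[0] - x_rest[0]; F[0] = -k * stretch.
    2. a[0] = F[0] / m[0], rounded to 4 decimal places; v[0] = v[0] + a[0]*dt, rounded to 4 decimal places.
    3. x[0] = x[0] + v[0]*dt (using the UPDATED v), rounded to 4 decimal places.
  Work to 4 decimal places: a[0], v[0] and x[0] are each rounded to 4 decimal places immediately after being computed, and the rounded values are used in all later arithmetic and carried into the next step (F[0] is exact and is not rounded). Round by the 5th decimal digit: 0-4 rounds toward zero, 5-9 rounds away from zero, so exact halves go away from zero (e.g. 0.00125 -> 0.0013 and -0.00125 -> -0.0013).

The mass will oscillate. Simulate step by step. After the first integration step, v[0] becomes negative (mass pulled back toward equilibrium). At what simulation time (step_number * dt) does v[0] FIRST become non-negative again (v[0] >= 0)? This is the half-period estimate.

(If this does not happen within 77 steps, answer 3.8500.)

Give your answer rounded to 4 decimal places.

Answer: 2.2000

Derivation:
Step 0: x=[10.6000] v=[0.0000]
Step 1: x=[10.5877] v=[-0.2463]
Step 2: x=[10.5631] v=[-0.4914]
Step 3: x=[10.5264] v=[-0.7339]
Step 4: x=[10.4778] v=[-0.9727]
Step 5: x=[10.4175] v=[-1.2065]
Step 6: x=[10.3458] v=[-1.4341]
Step 7: x=[10.2631] v=[-1.6543]
Step 8: x=[10.1698] v=[-1.8660]
Step 9: x=[10.0664] v=[-2.0682]
Step 10: x=[9.9534] v=[-2.2598]
Step 11: x=[9.8314] v=[-2.4398]
Step 12: x=[9.7010] v=[-2.6072]
Step 13: x=[9.5629] v=[-2.7613]
Step 14: x=[9.4178] v=[-2.9012]
Step 15: x=[9.2665] v=[-3.0262]
Step 16: x=[9.1097] v=[-3.1357]
Step 17: x=[8.9482] v=[-3.2291]
Step 18: x=[8.7829] v=[-3.3059]
Step 19: x=[8.6146] v=[-3.3657]
Step 20: x=[8.4442] v=[-3.4083]
Step 21: x=[8.2725] v=[-3.4334]
Step 22: x=[8.1005] v=[-3.4408]
Step 23: x=[7.9290] v=[-3.4306]
Step 24: x=[7.7589] v=[-3.4028]
Step 25: x=[7.5910] v=[-3.3575]
Step 26: x=[7.4263] v=[-3.2950]
Step 27: x=[7.2655] v=[-3.2156]
Step 28: x=[7.1095] v=[-3.1197]
Step 29: x=[6.9591] v=[-3.0078]
Step 30: x=[6.8151] v=[-2.8804]
Step 31: x=[6.6782] v=[-2.7383]
Step 32: x=[6.5491] v=[-2.5821]
Step 33: x=[6.4285] v=[-2.4127]
Step 34: x=[6.3170] v=[-2.2309]
Step 35: x=[6.2151] v=[-2.0376]
Step 36: x=[6.1234] v=[-1.8339]
Step 37: x=[6.0424] v=[-1.6208]
Step 38: x=[5.9724] v=[-1.3994]
Step 39: x=[5.9139] v=[-1.1708]
Step 40: x=[5.8671] v=[-0.9362]
Step 41: x=[5.8323] v=[-0.6968]
Step 42: x=[5.8096] v=[-0.4538]
Step 43: x=[5.7992] v=[-0.2085]
Step 44: x=[5.8011] v=[0.0379]
First v>=0 after going negative at step 44, time=2.2000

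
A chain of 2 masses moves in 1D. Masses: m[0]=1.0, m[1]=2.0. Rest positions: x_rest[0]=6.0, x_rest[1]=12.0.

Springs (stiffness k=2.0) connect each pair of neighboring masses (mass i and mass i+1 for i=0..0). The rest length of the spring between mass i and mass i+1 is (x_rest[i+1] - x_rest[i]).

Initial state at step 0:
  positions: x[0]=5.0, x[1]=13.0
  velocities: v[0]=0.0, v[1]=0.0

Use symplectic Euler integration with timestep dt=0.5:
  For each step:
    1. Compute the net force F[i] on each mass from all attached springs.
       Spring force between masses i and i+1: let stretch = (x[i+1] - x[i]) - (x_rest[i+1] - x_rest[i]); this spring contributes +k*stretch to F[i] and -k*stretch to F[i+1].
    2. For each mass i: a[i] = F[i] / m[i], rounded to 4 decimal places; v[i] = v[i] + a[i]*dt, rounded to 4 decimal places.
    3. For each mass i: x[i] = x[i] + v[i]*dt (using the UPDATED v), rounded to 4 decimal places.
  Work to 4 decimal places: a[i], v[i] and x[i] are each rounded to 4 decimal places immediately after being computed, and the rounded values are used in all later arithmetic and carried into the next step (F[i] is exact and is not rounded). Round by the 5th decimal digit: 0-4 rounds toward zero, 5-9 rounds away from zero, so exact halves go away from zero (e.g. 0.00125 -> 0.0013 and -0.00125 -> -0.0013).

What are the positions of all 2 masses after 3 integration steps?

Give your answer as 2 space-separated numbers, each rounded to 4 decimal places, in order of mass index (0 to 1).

Step 0: x=[5.0000 13.0000] v=[0.0000 0.0000]
Step 1: x=[6.0000 12.5000] v=[2.0000 -1.0000]
Step 2: x=[7.2500 11.8750] v=[2.5000 -1.2500]
Step 3: x=[7.8125 11.5938] v=[1.1250 -0.5625]

Answer: 7.8125 11.5938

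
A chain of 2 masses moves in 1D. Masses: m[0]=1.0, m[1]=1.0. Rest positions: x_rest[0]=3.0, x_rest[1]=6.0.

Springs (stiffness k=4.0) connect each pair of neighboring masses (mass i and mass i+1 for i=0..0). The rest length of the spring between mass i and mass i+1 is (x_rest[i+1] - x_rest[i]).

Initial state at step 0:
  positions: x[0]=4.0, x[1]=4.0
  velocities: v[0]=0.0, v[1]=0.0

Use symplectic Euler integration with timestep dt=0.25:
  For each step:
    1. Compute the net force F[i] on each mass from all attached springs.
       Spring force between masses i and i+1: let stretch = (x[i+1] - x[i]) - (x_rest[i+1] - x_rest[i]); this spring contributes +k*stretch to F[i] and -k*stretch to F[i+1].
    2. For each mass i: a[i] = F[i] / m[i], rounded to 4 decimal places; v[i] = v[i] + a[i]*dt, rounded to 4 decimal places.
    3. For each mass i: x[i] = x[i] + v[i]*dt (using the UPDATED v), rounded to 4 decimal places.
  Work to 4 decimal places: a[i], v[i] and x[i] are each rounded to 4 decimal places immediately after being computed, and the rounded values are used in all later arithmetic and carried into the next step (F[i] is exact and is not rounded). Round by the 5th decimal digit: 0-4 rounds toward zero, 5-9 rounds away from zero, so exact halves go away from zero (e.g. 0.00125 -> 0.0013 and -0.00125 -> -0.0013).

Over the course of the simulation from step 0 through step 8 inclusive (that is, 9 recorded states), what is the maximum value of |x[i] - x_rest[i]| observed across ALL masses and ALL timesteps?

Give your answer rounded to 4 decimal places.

Step 0: x=[4.0000 4.0000] v=[0.0000 0.0000]
Step 1: x=[3.2500 4.7500] v=[-3.0000 3.0000]
Step 2: x=[2.1250 5.8750] v=[-4.5000 4.5000]
Step 3: x=[1.1875 6.8125] v=[-3.7500 3.7500]
Step 4: x=[0.9063 7.0938] v=[-1.1250 1.1250]
Step 5: x=[1.4219 6.5782] v=[2.0625 -2.0625]
Step 6: x=[2.4766 5.5235] v=[4.2188 -4.2188]
Step 7: x=[3.5430 4.4571] v=[4.2657 -4.2657]
Step 8: x=[4.0880 3.9122] v=[2.1798 -2.1798]
Max displacement = 2.0937

Answer: 2.0937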